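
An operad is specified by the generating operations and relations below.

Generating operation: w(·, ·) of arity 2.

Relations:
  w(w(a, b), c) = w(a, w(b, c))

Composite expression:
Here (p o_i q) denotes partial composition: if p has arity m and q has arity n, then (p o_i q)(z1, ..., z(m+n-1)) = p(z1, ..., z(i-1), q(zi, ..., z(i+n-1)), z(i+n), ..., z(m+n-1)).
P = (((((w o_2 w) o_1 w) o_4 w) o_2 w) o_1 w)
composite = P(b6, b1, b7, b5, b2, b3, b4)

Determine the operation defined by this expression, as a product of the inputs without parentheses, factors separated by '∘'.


b6 ∘ b1 ∘ b7 ∘ b5 ∘ b2 ∘ b3 ∘ b4

Associativity of w dissolves the nesting; only the b-input order survives.
w(b6, b1) collapses to b6 ∘ b1
w(b7, b5) collapses to b7 ∘ b5
w(w(b6, b1), w(b7, b5)) collapses to b6 ∘ b1 ∘ b7 ∘ b5
w(b3, b4) collapses to b3 ∘ b4
w(b2, w(b3, b4)) collapses to b2 ∘ b3 ∘ b4
w(w(w(b6, b1), w(b7, b5)), w(b2, w(b3, b4))) collapses to b6 ∘ b1 ∘ b7 ∘ b5 ∘ b2 ∘ b3 ∘ b4


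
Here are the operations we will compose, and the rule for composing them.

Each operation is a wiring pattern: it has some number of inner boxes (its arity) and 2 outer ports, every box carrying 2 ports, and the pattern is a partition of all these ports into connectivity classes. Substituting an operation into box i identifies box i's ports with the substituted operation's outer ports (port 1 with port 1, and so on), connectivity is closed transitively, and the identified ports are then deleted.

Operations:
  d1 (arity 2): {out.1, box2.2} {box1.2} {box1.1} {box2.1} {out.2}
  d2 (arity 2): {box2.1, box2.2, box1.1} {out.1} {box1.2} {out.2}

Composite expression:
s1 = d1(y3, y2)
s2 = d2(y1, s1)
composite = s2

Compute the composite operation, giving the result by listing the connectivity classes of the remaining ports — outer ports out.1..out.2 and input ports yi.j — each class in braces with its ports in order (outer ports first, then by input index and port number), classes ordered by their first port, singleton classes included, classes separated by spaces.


{out.1} {out.2} {y1.1, y2.2} {y1.2} {y2.1} {y3.1} {y3.2}

Substituting into d2 glues patterns; closure does the rest.
through d1, on inputs (y3, y2): {out.1, y2.2} {out.2} {y2.1} {y3.1} {y3.2} (out.j = stage outer ports)
through d2, on inputs (y1, y3, y2): {out.1} {out.2} {y1.1, y2.2} {y1.2} {y2.1} {y3.1} {y3.2} (out.j = stage outer ports)


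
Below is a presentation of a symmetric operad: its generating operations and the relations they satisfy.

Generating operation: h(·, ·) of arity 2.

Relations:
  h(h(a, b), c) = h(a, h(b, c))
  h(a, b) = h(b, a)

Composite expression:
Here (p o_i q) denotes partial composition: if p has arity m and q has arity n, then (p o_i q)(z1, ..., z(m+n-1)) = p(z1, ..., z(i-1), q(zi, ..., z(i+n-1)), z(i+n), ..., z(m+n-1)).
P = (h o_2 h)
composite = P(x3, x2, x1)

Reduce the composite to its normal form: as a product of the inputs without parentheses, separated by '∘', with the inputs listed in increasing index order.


Key point: h commutes, so take the x-inputs in any fixed order.
h(x2, x1) reduces to x2 ∘ x1
h(x3, h(x2, x1)) reduces to x3 ∘ x2 ∘ x1
rearranged into index order: x1 ∘ x2 ∘ x3

x1 ∘ x2 ∘ x3


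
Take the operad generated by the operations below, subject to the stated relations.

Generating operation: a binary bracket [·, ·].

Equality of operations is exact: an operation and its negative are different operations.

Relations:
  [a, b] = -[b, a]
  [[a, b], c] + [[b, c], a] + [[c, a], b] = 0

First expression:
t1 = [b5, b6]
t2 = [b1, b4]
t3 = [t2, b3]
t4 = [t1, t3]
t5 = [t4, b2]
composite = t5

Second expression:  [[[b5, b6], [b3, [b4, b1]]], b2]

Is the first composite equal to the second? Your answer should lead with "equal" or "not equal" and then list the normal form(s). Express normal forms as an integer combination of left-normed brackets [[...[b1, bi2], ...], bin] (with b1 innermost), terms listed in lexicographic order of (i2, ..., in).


equal; both compose to -[[[[[b1, b4], b3], b5], b6], b2] + [[[[[b1, b4], b3], b6], b5], b2]

Reducing the first expression gives -[[[[[b1, b4], b3], b5], b6], b2] + [[[[[b1, b4], b3], b6], b5], b2]
Reducing the second expression gives -[[[[[b1, b4], b3], b5], b6], b2] + [[[[[b1, b4], b3], b6], b5], b2]
Both agree, so they are equal.


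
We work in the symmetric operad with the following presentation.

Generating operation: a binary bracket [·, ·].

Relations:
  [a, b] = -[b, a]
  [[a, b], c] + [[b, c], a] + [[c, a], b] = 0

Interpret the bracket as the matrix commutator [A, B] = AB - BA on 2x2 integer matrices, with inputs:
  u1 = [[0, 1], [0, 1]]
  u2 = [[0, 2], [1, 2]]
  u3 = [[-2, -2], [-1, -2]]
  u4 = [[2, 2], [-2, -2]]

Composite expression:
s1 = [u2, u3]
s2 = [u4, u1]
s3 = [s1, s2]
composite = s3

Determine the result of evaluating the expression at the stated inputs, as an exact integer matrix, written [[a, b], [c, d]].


[[20, -16], [-8, -20]]

[u2, u3] = [[0, 4], [-2, 0]]
[u4, u1] = [[2, 6], [2, -2]]
[[u2, u3], [u4, u1]] = [[20, -16], [-8, -20]]


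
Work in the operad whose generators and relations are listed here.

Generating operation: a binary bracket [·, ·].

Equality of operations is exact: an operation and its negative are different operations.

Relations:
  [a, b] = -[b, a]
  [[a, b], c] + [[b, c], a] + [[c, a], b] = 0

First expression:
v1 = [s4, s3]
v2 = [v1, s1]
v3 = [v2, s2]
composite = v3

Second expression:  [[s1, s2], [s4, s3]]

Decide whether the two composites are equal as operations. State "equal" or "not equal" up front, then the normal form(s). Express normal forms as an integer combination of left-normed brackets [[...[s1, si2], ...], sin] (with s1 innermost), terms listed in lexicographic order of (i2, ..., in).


Reducing the first expression gives [[[s1, s3], s4], s2] - [[[s1, s4], s3], s2]
Reducing the second expression gives -[[[s1, s2], s3], s4] + [[[s1, s2], s4], s3]
The forms do not match — not equal.

not equal; the first gives [[[s1, s3], s4], s2] - [[[s1, s4], s3], s2] and the second -[[[s1, s2], s3], s4] + [[[s1, s2], s4], s3]


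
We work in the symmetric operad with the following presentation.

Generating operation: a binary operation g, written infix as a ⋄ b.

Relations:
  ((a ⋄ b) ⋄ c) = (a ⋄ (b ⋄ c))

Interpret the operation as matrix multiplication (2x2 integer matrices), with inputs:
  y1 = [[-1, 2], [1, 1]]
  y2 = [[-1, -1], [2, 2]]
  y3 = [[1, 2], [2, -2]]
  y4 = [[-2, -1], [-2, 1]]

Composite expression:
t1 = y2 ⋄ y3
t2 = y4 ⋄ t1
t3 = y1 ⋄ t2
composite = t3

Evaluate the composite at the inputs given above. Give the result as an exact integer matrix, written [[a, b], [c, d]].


[[24, 0], [12, 0]]


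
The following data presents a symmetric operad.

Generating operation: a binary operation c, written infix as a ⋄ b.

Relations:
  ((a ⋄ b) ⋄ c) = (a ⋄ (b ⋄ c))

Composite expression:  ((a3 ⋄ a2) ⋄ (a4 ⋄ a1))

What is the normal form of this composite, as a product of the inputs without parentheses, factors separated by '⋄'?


Key point: c is associative — brackets drop, the a-order remains.
(a3 ⋄ a2) linearizes to a3 ⋄ a2
(a4 ⋄ a1) linearizes to a4 ⋄ a1
((a3 ⋄ a2) ⋄ (a4 ⋄ a1)) linearizes to a3 ⋄ a2 ⋄ a4 ⋄ a1

a3 ⋄ a2 ⋄ a4 ⋄ a1


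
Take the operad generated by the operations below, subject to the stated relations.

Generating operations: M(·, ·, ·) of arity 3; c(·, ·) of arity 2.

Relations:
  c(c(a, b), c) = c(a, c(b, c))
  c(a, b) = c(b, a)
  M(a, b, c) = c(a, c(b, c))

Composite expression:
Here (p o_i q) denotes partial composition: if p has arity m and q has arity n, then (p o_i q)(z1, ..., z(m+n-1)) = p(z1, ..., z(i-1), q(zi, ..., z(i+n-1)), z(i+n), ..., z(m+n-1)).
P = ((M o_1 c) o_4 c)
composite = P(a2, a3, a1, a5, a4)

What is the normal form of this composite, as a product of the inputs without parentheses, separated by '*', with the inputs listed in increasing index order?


a1 * a2 * a3 * a4 * a5

Reordering under M is free, so list the a-inputs canonically.
c(a2, a3) linearizes to a2 * a3
c(a5, a4) linearizes to a5 * a4
M(c(a2, a3), a1, c(a5, a4)) linearizes to a2 * a3 * a1 * a5 * a4
rearranged into index order: a1 * a2 * a3 * a4 * a5


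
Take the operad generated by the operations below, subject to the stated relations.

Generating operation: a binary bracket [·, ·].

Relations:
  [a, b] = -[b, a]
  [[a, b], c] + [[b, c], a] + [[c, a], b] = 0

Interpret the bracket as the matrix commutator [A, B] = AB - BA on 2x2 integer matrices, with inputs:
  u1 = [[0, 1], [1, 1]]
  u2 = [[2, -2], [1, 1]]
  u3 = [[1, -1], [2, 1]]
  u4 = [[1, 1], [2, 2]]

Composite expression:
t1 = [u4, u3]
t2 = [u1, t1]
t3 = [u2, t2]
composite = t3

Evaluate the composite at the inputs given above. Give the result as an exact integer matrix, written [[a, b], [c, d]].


[u4, u3] = [[4, 1], [2, -4]]
[u1, [u4, u3]] = [[1, -9], [10, -1]]
[u2, [u1, [u4, u3]]] = [[-11, -5], [-8, 11]]

[[-11, -5], [-8, 11]]


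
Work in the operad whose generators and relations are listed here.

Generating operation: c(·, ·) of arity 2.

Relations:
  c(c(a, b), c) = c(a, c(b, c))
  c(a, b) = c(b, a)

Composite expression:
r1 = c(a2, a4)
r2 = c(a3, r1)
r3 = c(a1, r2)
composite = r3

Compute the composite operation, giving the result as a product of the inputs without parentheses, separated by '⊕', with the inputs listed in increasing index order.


a1 ⊕ a2 ⊕ a3 ⊕ a4

Both nesting and order wash out for c; what remains is which a's occur.
c(a2, a4) linearizes to a2 ⊕ a4
c(a3, c(a2, a4)) linearizes to a3 ⊕ a2 ⊕ a4
c(a1, c(a3, c(a2, a4))) linearizes to a1 ⊕ a3 ⊕ a2 ⊕ a4
the factors in increasing index order: a1 ⊕ a2 ⊕ a3 ⊕ a4


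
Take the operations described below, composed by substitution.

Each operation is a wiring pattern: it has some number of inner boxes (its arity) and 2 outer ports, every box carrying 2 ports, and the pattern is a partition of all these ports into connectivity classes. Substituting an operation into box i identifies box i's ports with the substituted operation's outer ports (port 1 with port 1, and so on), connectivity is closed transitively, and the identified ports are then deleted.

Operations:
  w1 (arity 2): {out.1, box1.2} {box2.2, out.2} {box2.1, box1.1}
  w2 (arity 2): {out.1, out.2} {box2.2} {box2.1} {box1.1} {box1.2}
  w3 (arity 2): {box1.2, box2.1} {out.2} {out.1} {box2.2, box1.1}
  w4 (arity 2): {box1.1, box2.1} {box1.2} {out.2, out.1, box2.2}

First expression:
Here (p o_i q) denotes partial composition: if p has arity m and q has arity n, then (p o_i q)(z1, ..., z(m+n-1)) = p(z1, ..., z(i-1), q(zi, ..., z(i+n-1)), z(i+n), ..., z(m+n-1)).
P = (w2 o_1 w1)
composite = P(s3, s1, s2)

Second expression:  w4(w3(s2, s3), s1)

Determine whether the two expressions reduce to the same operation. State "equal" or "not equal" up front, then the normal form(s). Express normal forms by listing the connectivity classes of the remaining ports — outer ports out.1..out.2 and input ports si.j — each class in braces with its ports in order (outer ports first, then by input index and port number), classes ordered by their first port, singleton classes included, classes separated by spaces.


not equal: they reduce to {out.1, out.2} {s1.1, s3.1} {s1.2} {s2.1} {s2.2} {s3.2} and {out.1, out.2, s1.2} {s1.1} {s2.1, s3.2} {s2.2, s3.1}

The first expression reduces to {out.1, out.2} {s1.1, s3.1} {s1.2} {s2.1} {s2.2} {s3.2}
The second expression reduces to {out.1, out.2, s1.2} {s1.1} {s2.1, s3.2} {s2.2, s3.1}
No match — not equal.


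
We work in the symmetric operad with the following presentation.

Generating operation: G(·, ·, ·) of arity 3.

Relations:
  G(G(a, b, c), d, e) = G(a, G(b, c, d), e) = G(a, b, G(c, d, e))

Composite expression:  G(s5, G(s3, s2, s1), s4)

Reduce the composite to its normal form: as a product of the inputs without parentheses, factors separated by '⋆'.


s5 ⋆ s3 ⋆ s2 ⋆ s1 ⋆ s4

Associativity of G dissolves the nesting; only the s-input order survives.
G(s3, s2, s1) reduces to s3 ⋆ s2 ⋆ s1
G(s5, G(s3, s2, s1), s4) reduces to s5 ⋆ s3 ⋆ s2 ⋆ s1 ⋆ s4


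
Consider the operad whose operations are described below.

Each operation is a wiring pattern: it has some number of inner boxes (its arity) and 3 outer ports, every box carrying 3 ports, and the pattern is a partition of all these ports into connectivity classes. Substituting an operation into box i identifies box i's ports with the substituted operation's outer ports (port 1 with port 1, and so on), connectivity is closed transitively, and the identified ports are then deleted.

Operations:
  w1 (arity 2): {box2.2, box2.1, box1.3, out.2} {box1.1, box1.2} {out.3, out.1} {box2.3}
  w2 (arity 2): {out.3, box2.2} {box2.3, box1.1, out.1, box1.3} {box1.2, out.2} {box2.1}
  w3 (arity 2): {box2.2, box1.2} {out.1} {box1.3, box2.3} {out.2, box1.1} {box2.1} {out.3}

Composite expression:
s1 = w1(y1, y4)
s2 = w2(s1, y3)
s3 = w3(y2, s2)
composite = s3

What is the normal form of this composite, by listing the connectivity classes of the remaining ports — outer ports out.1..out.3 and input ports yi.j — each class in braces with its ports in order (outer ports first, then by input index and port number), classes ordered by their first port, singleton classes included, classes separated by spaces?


{out.1} {out.2, y2.1} {out.3} {y1.1, y1.2} {y1.3, y2.2, y4.1, y4.2} {y2.3, y3.2} {y3.1} {y3.3} {y4.3}

Two ports join when wires chain via w3-identified ports.
the subtree at w1 composes to {out.1, out.3} {out.2, y1.3, y4.1, y4.2} {y1.1, y1.2} {y4.3} on (y1, y4); out.j = own outer ports
the subtree at w2 composes to {out.1, y3.3} {out.2, y1.3, y4.1, y4.2} {out.3, y3.2} {y1.1, y1.2} {y3.1} {y4.3} on (y1, y4, y3); out.j = own outer ports
the subtree at w3 composes to {out.1} {out.2, y2.1} {out.3} {y1.1, y1.2} {y1.3, y2.2, y4.1, y4.2} {y2.3, y3.2} {y3.1} {y3.3} {y4.3} on (y2, y1, y4, y3); out.j = own outer ports


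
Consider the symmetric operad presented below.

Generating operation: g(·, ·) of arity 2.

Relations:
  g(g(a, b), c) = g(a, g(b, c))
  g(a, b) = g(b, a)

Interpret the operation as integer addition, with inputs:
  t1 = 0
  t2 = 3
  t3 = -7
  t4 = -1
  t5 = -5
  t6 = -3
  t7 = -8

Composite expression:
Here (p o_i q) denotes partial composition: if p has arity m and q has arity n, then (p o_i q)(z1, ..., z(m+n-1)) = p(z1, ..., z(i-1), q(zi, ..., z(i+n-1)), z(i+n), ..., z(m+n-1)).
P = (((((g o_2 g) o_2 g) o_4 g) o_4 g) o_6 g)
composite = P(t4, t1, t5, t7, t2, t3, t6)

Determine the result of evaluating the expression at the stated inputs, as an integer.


-21

g(t1, t5) = -5
g(t7, t2) = -5
g(t3, t6) = -10
g(g(t7, t2), g(t3, t6)) = -15
g(g(t1, t5), g(g(t7, t2), g(t3, t6))) = -20
g(t4, g(g(t1, t5), g(g(t7, t2), g(t3, t6)))) = -21


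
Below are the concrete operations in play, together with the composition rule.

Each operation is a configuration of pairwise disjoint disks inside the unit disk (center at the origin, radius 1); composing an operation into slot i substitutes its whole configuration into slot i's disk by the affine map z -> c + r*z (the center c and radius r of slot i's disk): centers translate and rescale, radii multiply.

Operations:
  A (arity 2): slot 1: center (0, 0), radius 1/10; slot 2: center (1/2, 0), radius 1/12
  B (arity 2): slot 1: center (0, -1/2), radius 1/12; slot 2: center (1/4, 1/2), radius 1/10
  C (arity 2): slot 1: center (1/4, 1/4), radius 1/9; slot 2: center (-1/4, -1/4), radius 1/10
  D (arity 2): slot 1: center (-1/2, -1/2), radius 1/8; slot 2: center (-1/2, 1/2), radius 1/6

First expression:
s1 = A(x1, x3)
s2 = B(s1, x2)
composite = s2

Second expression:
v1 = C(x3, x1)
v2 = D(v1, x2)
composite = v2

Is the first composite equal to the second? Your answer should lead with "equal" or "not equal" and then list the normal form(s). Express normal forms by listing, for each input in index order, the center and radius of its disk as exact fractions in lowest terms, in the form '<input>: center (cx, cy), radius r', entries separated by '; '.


Reducing the first expression gives x1: center (0, -1/2), radius 1/120; x2: center (1/4, 1/2), radius 1/10; x3: center (1/24, -1/2), radius 1/144
Reducing the second expression gives x1: center (-17/32, -17/32), radius 1/80; x2: center (-1/2, 1/2), radius 1/6; x3: center (-15/32, -15/32), radius 1/72
They disagree, so not equal.

not equal; the first gives x1: center (0, -1/2), radius 1/120; x2: center (1/4, 1/2), radius 1/10; x3: center (1/24, -1/2), radius 1/144 and the second x1: center (-17/32, -17/32), radius 1/80; x2: center (-1/2, 1/2), radius 1/6; x3: center (-15/32, -15/32), radius 1/72


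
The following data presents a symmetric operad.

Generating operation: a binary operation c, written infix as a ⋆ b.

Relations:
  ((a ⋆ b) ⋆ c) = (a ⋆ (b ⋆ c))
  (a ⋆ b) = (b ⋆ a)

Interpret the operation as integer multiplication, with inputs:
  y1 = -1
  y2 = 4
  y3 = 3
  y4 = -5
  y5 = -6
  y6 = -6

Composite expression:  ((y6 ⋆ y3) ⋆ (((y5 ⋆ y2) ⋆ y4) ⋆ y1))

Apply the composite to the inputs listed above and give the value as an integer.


2160

(y6 ⋆ y3) = -18
(y5 ⋆ y2) = -24
((y5 ⋆ y2) ⋆ y4) = 120
(((y5 ⋆ y2) ⋆ y4) ⋆ y1) = -120
((y6 ⋆ y3) ⋆ (((y5 ⋆ y2) ⋆ y4) ⋆ y1)) = 2160


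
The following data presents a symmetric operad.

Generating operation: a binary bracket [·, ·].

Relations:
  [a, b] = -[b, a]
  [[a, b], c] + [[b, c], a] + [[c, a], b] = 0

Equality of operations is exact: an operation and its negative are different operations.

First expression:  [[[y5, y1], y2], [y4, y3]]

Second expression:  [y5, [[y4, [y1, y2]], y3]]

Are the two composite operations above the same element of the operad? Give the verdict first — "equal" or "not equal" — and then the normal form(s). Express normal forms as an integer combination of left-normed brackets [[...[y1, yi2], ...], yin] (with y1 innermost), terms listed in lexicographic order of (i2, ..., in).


not equal — first [[[[y1, y5], y2], y3], y4] - [[[[y1, y5], y2], y4], y3], second [[[[y1, y2], y4], y3], y5]

The first expression, normalized: [[[[y1, y5], y2], y3], y4] - [[[[y1, y5], y2], y4], y3]
The second expression, normalized: [[[[y1, y2], y4], y3], y5]
Distinct normal forms: not equal.


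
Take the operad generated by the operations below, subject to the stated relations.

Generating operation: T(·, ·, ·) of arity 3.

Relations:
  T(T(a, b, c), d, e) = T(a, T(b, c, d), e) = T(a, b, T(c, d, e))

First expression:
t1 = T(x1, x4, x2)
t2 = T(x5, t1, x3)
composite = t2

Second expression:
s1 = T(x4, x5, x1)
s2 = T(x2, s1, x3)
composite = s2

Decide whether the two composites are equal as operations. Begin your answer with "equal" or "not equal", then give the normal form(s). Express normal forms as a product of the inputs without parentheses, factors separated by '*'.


not equal — first x5 * x1 * x4 * x2 * x3, second x2 * x4 * x5 * x1 * x3


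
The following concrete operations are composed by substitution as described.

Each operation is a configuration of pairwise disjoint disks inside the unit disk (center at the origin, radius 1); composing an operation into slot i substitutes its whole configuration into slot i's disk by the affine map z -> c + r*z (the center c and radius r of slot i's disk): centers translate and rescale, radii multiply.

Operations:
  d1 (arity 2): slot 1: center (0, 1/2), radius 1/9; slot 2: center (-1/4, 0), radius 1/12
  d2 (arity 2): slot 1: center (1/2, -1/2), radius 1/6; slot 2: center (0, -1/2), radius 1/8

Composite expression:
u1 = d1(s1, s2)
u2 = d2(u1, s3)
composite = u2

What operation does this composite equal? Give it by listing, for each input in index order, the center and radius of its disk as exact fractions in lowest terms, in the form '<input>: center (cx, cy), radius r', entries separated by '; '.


s1: center (1/2, -5/12), radius 1/54; s2: center (11/24, -1/2), radius 1/72; s3: center (0, -1/2), radius 1/8

Each s-disk chains the slot maps above it in d2; radii multiply.
for s1, the 2-step affine chain lands on center (1/2, -5/12), radius 1/54
for s2, the 2-step affine chain lands on center (11/24, -1/2), radius 1/72
for s3, the 1-step affine chain lands on center (0, -1/2), radius 1/8


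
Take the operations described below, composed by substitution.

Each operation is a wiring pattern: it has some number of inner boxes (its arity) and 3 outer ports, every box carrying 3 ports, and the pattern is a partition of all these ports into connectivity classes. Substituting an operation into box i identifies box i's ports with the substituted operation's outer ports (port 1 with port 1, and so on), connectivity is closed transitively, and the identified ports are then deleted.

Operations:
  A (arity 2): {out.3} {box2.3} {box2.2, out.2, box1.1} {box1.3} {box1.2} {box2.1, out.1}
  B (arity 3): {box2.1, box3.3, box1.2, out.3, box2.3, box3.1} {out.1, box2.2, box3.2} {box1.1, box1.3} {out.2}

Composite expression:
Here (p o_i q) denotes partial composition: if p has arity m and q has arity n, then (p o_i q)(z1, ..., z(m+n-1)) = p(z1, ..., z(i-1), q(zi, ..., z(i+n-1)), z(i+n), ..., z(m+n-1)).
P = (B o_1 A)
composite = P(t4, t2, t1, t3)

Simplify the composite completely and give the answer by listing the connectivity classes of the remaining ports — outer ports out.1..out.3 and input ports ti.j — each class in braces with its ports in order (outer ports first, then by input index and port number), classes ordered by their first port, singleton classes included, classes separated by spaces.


After gluing at B, chains via deleted ports link the t-ports.
composing A on (t4, t2), with out.j its own outer ports: {out.1, t2.1} {out.2, t2.2, t4.1} {out.3} {t2.3} {t4.2} {t4.3}
composing B on (t4, t2, t1, t3), with out.j its own outer ports: {out.1, t1.2, t3.2} {out.2} {out.3, t1.1, t1.3, t2.2, t3.1, t3.3, t4.1} {t2.1} {t2.3} {t4.2} {t4.3}

{out.1, t1.2, t3.2} {out.2} {out.3, t1.1, t1.3, t2.2, t3.1, t3.3, t4.1} {t2.1} {t2.3} {t4.2} {t4.3}


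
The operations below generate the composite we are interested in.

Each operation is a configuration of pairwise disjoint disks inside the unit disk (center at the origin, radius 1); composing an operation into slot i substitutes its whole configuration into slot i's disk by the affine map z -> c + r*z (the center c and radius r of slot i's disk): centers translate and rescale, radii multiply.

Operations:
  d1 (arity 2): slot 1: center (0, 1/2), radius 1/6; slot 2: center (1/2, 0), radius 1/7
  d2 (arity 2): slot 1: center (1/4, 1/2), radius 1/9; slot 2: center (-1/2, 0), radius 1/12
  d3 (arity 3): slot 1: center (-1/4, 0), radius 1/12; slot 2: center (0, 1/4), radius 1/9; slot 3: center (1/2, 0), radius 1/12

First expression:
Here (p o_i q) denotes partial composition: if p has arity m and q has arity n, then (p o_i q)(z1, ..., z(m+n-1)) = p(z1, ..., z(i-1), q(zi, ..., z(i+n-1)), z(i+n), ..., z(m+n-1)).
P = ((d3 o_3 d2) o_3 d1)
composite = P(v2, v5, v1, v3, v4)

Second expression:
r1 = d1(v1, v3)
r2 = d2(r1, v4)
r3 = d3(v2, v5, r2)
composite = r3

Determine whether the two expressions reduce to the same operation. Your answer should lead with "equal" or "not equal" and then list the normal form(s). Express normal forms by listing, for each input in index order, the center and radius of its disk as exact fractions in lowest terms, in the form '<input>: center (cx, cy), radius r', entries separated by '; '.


The first composite normalizes to v1: center (25/48, 5/108), radius 1/648; v2: center (-1/4, 0), radius 1/12; v3: center (227/432, 1/24), radius 1/756; v4: center (11/24, 0), radius 1/144; v5: center (0, 1/4), radius 1/9
The second composite normalizes to v1: center (25/48, 5/108), radius 1/648; v2: center (-1/4, 0), radius 1/12; v3: center (227/432, 1/24), radius 1/756; v4: center (11/24, 0), radius 1/144; v5: center (0, 1/4), radius 1/9
The forms coincide; equal.

equal; both compose to v1: center (25/48, 5/108), radius 1/648; v2: center (-1/4, 0), radius 1/12; v3: center (227/432, 1/24), radius 1/756; v4: center (11/24, 0), radius 1/144; v5: center (0, 1/4), radius 1/9


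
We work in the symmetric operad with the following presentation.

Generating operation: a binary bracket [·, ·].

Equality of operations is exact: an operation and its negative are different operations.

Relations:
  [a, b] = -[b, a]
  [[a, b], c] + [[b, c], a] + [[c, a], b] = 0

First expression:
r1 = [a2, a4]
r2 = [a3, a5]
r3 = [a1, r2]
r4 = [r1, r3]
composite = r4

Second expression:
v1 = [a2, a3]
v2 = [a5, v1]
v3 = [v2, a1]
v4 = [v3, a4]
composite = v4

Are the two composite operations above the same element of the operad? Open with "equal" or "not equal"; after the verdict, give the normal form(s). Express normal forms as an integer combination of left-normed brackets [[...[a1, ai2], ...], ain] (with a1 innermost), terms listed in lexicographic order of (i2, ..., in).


not equal — first -[[[[a1, a3], a5], a2], a4] + [[[[a1, a3], a5], a4], a2] + [[[[a1, a5], a3], a2], a4] - [[[[a1, a5], a3], a4], a2], second [[[[a1, a2], a3], a5], a4] - [[[[a1, a3], a2], a5], a4] - [[[[a1, a5], a2], a3], a4] + [[[[a1, a5], a3], a2], a4]

Normal form of the first expression: -[[[[a1, a3], a5], a2], a4] + [[[[a1, a3], a5], a4], a2] + [[[[a1, a5], a3], a2], a4] - [[[[a1, a5], a3], a4], a2]
Normal form of the second expression: [[[[a1, a2], a3], a5], a4] - [[[[a1, a3], a2], a5], a4] - [[[[a1, a5], a2], a3], a4] + [[[[a1, a5], a3], a2], a4]
Different reductions; not equal.


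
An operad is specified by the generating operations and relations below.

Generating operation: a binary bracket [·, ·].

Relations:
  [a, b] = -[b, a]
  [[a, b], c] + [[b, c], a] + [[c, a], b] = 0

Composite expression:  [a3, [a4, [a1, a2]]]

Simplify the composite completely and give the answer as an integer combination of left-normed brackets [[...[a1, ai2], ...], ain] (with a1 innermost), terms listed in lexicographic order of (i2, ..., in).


[[[a1, a2], a4], a3]

In the tensor algebra, words opening a1 carry the a1-anchored form.
Composite bracket: [a3, [a4, [a1, a2]]]
Each bracket splits as ab - ba, giving 8 signed words (2^3 = 8).
Coefficients come from the a1-initial words:
  sign of a1a2a4a3 is +1, so it contributes +[[[a1, a2], a4], a3]


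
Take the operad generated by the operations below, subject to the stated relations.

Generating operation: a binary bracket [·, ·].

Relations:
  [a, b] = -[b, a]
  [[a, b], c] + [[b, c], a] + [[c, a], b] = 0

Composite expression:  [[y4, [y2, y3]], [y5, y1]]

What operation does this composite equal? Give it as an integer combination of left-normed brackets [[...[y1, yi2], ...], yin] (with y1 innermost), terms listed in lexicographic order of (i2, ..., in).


-[[[[y1, y5], y2], y3], y4] + [[[[y1, y5], y3], y2], y4] + [[[[y1, y5], y4], y2], y3] - [[[[y1, y5], y4], y3], y2]

A multilinear Lie element is pinned by y1-initial words (y1 innermost).
Composite bracket: [[y4, [y2, y3]], [y5, y1]]
The bracket unfolds into 16 signed words via [a, b] = ab - ba (2^4 = 16).
Only words starting with y1 matter:
  word y1y5y2y3y4 has sign -1, contributing -[[[[y1, y5], y2], y3], y4]
  word y1y5y3y2y4 has sign +1, contributing +[[[[y1, y5], y3], y2], y4]
  word y1y5y4y2y3 has sign +1, contributing +[[[[y1, y5], y4], y2], y3]
  word y1y5y4y3y2 has sign -1, contributing -[[[[y1, y5], y4], y3], y2]


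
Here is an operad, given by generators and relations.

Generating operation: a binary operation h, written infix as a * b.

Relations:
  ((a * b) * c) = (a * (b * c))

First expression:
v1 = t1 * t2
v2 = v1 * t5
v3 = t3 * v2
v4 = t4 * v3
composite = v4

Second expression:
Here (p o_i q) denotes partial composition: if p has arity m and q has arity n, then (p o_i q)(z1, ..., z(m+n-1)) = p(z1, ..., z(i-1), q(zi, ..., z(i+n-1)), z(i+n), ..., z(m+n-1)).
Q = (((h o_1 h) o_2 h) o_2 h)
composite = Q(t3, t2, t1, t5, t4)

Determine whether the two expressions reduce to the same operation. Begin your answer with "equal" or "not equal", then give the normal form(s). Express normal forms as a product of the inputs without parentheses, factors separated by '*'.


In normal form, the first expression is t4 * t3 * t1 * t2 * t5
In normal form, the second expression is t3 * t2 * t1 * t5 * t4
The forms do not match — not equal.

not equal: they reduce to t4 * t3 * t1 * t2 * t5 and t3 * t2 * t1 * t5 * t4


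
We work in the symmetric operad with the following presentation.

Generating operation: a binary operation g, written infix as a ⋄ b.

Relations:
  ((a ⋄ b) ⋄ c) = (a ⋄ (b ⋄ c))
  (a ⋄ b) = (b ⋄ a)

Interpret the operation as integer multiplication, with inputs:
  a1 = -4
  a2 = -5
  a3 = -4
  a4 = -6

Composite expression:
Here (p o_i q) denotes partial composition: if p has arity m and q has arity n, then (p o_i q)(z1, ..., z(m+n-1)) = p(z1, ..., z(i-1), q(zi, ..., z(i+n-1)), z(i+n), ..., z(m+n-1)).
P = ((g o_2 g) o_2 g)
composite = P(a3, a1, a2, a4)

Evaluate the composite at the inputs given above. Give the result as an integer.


(a1 ⋄ a2) = 20
((a1 ⋄ a2) ⋄ a4) = -120
(a3 ⋄ ((a1 ⋄ a2) ⋄ a4)) = 480

480


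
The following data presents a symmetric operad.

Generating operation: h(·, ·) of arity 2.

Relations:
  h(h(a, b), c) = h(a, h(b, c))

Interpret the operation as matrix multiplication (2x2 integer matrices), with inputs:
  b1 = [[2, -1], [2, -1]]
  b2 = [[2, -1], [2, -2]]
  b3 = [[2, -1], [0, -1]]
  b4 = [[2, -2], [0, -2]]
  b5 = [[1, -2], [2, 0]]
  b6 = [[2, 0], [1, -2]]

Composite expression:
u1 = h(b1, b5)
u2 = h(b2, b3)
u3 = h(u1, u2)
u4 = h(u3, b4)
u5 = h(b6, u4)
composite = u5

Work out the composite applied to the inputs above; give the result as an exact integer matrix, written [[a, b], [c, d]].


[[-64, 64], [32, -32]]


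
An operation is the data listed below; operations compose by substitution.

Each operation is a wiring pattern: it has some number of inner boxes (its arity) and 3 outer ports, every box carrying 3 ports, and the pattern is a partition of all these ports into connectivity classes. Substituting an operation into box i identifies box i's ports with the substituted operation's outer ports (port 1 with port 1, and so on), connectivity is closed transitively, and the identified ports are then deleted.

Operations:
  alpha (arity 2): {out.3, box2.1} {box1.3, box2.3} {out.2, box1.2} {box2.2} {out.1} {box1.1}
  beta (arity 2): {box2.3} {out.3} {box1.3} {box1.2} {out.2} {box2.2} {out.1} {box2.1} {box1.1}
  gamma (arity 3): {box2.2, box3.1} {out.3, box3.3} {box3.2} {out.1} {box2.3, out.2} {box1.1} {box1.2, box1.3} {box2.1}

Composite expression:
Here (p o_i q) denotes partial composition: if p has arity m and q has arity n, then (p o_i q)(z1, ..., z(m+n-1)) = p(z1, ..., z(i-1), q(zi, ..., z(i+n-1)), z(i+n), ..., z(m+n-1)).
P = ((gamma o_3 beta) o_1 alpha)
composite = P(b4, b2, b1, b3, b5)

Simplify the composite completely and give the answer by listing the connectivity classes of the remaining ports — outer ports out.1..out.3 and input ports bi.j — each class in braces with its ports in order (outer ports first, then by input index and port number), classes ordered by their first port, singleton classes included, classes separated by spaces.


Connectivity passes through glued gamma-boundaries; trace each wire chain.
through alpha, on inputs (b4, b2): {out.1} {out.2, b4.2} {out.3, b2.1} {b2.2} {b2.3, b4.3} {b4.1} (out.j = stage outer ports)
through beta, on inputs (b3, b5): {out.1} {out.2} {out.3} {b3.1} {b3.2} {b3.3} {b5.1} {b5.2} {b5.3} (out.j = stage outer ports)
through gamma, on inputs (b4, b2, b1, b3, b5): {out.1} {out.2, b1.3} {out.3} {b1.1} {b1.2} {b2.1, b4.2} {b2.2} {b2.3, b4.3} {b3.1} {b3.2} {b3.3} {b4.1} {b5.1} {b5.2} {b5.3} (out.j = stage outer ports)

{out.1} {out.2, b1.3} {out.3} {b1.1} {b1.2} {b2.1, b4.2} {b2.2} {b2.3, b4.3} {b3.1} {b3.2} {b3.3} {b4.1} {b5.1} {b5.2} {b5.3}


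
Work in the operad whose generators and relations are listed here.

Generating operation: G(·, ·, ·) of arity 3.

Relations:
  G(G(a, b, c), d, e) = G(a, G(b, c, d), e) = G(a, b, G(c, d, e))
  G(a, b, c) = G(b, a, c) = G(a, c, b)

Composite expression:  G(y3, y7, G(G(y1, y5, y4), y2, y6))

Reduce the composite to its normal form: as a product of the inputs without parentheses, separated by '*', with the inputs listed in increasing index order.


Reordering under G is free, so list the y-inputs canonically.
G(y1, y5, y4) flattens to y1 * y5 * y4
G(G(y1, y5, y4), y2, y6) flattens to y1 * y5 * y4 * y2 * y6
G(y3, y7, G(G(y1, y5, y4), y2, y6)) flattens to y3 * y7 * y1 * y5 * y4 * y2 * y6
sorting the factors by input index: y1 * y2 * y3 * y4 * y5 * y6 * y7

y1 * y2 * y3 * y4 * y5 * y6 * y7


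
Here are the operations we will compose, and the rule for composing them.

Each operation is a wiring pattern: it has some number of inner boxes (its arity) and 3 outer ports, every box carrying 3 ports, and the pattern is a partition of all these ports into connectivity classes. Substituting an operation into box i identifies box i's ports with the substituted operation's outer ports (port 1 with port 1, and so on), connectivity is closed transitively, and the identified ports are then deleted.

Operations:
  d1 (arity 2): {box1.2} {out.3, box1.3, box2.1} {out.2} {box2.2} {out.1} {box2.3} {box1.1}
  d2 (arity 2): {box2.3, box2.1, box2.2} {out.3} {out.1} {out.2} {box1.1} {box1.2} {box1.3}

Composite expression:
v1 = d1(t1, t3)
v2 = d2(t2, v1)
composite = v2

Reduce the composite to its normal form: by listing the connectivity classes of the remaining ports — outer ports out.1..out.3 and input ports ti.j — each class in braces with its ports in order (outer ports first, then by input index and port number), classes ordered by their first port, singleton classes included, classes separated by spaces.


{out.1} {out.2} {out.3} {t1.1} {t1.2} {t1.3, t3.1} {t2.1} {t2.2} {t2.3} {t3.2} {t3.3}

Treat the ports identified at d2 as solder joints: merge, then drop.
the subtree at d1 composes to {out.1} {out.2} {out.3, t1.3, t3.1} {t1.1} {t1.2} {t3.2} {t3.3} on (t1, t3); out.j = own outer ports
the subtree at d2 composes to {out.1} {out.2} {out.3} {t1.1} {t1.2} {t1.3, t3.1} {t2.1} {t2.2} {t2.3} {t3.2} {t3.3} on (t2, t1, t3); out.j = own outer ports


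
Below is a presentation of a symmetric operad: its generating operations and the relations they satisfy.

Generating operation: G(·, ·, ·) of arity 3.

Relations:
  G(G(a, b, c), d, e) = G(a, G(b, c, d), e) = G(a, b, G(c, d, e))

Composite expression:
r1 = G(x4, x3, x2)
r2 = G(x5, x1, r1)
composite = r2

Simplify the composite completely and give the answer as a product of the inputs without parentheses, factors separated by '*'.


x5 * x1 * x4 * x3 * x2

Under associativity of G, the answer is the x's in reading order.
G(x4, x3, x2) collapses to x4 * x3 * x2
G(x5, x1, G(x4, x3, x2)) collapses to x5 * x1 * x4 * x3 * x2


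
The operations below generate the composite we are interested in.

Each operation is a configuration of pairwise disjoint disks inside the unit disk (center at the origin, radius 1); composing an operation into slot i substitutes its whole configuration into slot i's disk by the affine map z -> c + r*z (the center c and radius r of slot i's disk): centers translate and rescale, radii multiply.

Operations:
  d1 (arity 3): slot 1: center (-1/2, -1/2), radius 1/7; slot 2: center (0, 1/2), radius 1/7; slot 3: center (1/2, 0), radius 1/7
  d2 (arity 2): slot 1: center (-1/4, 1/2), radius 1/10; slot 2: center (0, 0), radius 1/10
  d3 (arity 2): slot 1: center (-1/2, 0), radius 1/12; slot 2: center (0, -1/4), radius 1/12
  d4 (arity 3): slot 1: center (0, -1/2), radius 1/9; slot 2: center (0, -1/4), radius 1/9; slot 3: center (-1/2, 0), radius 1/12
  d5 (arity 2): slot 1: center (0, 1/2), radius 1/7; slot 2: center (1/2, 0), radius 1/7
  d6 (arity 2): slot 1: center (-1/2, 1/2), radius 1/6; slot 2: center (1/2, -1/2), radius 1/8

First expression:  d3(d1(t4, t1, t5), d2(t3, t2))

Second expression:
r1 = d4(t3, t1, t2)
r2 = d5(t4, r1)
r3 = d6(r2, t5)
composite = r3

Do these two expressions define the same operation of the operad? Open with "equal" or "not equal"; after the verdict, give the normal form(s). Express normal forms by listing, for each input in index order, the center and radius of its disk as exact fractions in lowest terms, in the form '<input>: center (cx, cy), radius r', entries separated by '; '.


In normal form, the first expression is t1: center (-1/2, 1/24), radius 1/84; t2: center (0, -1/4), radius 1/120; t3: center (-1/48, -5/24), radius 1/120; t4: center (-13/24, -1/24), radius 1/84; t5: center (-11/24, 0), radius 1/84
In normal form, the second expression is t1: center (-5/12, 83/168), radius 1/378; t2: center (-3/7, 1/2), radius 1/504; t3: center (-5/12, 41/84), radius 1/378; t4: center (-1/2, 7/12), radius 1/42; t5: center (1/2, -1/2), radius 1/8
Different reductions; not equal.

not equal: they reduce to t1: center (-1/2, 1/24), radius 1/84; t2: center (0, -1/4), radius 1/120; t3: center (-1/48, -5/24), radius 1/120; t4: center (-13/24, -1/24), radius 1/84; t5: center (-11/24, 0), radius 1/84 and t1: center (-5/12, 83/168), radius 1/378; t2: center (-3/7, 1/2), radius 1/504; t3: center (-5/12, 41/84), radius 1/378; t4: center (-1/2, 7/12), radius 1/42; t5: center (1/2, -1/2), radius 1/8


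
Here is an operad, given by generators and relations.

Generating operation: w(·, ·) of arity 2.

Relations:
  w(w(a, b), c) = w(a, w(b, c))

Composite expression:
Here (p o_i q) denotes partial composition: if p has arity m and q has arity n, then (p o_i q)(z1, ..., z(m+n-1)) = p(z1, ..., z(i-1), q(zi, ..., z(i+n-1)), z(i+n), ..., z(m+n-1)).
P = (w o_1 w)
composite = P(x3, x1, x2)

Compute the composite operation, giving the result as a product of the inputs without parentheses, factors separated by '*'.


Under associativity of w, the answer is the x's in reading order.
w(x3, x1) spells out as x3 * x1
w(w(x3, x1), x2) spells out as x3 * x1 * x2

x3 * x1 * x2


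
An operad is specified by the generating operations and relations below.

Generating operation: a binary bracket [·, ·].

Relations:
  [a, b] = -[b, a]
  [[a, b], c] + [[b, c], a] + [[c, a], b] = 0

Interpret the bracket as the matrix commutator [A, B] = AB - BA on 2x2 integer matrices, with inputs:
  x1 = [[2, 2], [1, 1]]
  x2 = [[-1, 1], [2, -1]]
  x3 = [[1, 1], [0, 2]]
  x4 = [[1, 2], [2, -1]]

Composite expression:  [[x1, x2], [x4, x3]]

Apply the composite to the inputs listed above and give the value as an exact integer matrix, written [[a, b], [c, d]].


[[6, 28], [20, -6]]

[x1, x2] = [[3, 1], [-2, -3]]
[x4, x3] = [[-2, 4], [-2, 2]]
[[x1, x2], [x4, x3]] = [[6, 28], [20, -6]]


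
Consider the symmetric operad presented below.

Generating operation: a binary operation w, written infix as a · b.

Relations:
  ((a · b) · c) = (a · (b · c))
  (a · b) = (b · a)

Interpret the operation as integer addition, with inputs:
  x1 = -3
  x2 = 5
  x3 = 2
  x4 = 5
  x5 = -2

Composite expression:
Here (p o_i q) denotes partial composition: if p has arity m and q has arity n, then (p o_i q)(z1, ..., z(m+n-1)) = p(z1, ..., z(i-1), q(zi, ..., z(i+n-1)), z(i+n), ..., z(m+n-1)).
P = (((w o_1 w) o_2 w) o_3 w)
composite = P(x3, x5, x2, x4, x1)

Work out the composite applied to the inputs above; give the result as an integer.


7

(x2 · x4) = 10
(x5 · (x2 · x4)) = 8
(x3 · (x5 · (x2 · x4))) = 10
((x3 · (x5 · (x2 · x4))) · x1) = 7


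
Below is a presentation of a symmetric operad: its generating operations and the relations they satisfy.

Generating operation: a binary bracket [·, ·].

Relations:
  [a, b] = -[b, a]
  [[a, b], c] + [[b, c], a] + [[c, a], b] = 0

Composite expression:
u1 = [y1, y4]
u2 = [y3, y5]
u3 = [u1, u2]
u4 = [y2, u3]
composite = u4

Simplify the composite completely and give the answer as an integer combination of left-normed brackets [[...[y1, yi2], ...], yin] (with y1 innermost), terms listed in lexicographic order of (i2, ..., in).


-[[[[y1, y4], y3], y5], y2] + [[[[y1, y4], y5], y3], y2]

Expand each bracket as ab - ba; the y1-initial words give the coefficients.
Composite bracket: [y2, [[y1, y4], [y3, y5]]]
Applying ab - ba throughout gives 16 signed words (2^4 = 16).
Coefficients come from the y1-initial words:
  the word y1y4y3y5y2 carries sign -1 and contributes -[[[[y1, y4], y3], y5], y2]
  the word y1y4y5y3y2 carries sign +1 and contributes +[[[[y1, y4], y5], y3], y2]
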